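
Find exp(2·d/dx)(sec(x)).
\sec{\left(x + 2 \right)}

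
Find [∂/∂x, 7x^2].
14 x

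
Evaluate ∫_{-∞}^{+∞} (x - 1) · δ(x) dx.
-1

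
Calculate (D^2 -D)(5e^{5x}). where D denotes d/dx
100 e^{5 x}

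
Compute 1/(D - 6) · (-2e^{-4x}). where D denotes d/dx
\frac{e^{- 4 x}}{5}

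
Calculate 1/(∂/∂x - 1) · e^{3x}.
\frac{e^{3 x}}{2}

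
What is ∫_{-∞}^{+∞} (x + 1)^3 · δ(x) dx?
1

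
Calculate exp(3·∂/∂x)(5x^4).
5 x^{4} + 60 x^{3} + 270 x^{2} + 540 x + 405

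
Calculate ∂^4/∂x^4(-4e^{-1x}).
- 4 e^{- x}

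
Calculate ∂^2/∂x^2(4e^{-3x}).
36 e^{- 3 x}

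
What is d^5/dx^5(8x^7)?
20160 x^{2}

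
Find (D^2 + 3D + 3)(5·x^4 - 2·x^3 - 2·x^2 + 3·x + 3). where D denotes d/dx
15 x^{4} + 54 x^{3} + 36 x^{2} - 15 x + 14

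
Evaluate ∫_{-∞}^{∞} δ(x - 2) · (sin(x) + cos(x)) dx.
\cos{\left(2 \right)} + \sin{\left(2 \right)}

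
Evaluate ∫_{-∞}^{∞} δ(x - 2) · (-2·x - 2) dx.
-6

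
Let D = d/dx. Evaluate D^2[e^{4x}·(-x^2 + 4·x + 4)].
\left(- 16 x^{2} + 48 x + 94\right) e^{4 x}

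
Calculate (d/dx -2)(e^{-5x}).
- 7 e^{- 5 x}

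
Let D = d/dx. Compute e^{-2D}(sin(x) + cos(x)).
\sqrt{2} \cos{\left(- x + \frac{\pi}{4} + 2 \right)}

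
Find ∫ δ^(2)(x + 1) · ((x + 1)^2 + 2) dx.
2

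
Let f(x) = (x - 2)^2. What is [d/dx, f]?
2 x - 4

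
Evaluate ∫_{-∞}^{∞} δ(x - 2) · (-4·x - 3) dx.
-11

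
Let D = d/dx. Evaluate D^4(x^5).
120 x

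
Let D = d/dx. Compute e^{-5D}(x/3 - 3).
\frac{x}{3} - \frac{14}{3}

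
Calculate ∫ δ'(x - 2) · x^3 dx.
-12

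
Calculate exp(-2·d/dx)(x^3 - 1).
x^{3} - 6 x^{2} + 12 x - 9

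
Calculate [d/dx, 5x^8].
40 x^{7}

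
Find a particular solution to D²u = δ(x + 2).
\frac{|x + 2|}{2}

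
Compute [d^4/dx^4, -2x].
-8\frac{d^{3}}{dx^{3}}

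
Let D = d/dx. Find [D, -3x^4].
- 12 x^{3}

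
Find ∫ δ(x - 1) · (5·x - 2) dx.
3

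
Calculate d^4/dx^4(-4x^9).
- 12096 x^{5}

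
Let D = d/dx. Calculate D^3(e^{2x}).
8 e^{2 x}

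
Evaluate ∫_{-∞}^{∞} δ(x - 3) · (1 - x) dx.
-2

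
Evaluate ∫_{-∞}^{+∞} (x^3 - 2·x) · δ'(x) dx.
2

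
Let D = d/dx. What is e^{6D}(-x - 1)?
- x - 7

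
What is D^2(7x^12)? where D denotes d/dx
924 x^{10}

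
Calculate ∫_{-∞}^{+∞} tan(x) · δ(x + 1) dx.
- \tan{\left(1 \right)}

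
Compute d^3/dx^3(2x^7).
420 x^{4}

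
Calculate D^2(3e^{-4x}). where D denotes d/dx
48 e^{- 4 x}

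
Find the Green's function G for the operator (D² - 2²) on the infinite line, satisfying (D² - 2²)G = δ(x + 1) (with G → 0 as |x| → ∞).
-\frac{e^{-2|x + 1|}}{4}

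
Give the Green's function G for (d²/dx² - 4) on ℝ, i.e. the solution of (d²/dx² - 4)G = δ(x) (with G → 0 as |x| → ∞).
-\frac{e^{-2|x|}}{4}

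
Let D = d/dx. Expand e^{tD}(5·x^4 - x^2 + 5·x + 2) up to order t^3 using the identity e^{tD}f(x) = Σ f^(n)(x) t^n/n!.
20 t^{3} x + t^{2} \left(30 x^{2} - 1\right) + t \left(20 x^{3} - 2 x + 5\right) + 5 x^{4} - x^{2} + 5 x + 2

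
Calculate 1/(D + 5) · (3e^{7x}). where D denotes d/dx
\frac{e^{7 x}}{4}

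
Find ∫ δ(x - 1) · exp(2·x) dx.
e^{2}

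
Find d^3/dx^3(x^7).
210 x^{4}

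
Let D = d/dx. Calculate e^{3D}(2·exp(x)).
2 e^{x + 3}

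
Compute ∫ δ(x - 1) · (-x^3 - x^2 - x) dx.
-3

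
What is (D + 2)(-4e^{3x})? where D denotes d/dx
- 20 e^{3 x}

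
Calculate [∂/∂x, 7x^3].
21 x^{2}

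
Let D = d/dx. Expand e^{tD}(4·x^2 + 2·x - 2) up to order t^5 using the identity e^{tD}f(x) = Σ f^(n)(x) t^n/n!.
4 t^{2} + 2 t \left(4 x + 1\right) + 4 x^{2} + 2 x - 2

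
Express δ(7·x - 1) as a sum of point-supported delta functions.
\frac{\delta(x - 1/7)}{7}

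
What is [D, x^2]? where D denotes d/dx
2 x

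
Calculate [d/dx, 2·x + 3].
2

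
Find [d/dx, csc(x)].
- \cot{\left(x \right)} \csc{\left(x \right)}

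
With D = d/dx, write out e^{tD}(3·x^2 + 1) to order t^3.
3 t^{2} + 6 t x + 3 x^{2} + 1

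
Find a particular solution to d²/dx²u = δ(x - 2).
\frac{|x - 2|}{2}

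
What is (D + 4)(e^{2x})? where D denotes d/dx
6 e^{2 x}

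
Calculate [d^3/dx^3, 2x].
6\frac{d^{2}}{dx^{2}}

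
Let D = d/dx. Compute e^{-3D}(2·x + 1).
2 x - 5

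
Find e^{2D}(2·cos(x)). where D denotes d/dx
2 \cos{\left(x + 2 \right)}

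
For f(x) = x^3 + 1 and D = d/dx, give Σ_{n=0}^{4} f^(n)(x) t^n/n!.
t^{3} + 3 t^{2} x + 3 t x^{2} + x^{3} + 1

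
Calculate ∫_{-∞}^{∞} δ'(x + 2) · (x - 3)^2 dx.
10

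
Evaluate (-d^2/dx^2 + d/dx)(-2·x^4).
8 x^{2} \left(3 - x\right)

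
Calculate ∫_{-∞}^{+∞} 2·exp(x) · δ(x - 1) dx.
2 e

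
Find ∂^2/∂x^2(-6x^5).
- 120 x^{3}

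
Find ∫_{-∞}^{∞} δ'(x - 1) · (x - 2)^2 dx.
2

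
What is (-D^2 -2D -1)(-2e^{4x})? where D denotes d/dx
50 e^{4 x}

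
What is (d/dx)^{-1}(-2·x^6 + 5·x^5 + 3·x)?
- \frac{2 x^{7}}{7} + \frac{5 x^{6}}{6} + \frac{3 x^{2}}{2}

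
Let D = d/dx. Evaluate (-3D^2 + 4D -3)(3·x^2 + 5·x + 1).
- 9 x^{2} + 9 x - 1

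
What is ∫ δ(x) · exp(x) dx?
1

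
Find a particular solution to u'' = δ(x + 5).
\frac{|x + 5|}{2}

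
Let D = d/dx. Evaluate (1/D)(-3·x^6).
- \frac{3 x^{7}}{7}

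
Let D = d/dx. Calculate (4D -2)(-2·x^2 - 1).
4 x^{2} - 16 x + 2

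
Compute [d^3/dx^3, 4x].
12\frac{d^{2}}{dx^{2}}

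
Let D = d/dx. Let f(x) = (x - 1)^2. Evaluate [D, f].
2 x - 2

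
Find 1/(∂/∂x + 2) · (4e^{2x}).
e^{2 x}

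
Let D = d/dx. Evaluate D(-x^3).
- 3 x^{2}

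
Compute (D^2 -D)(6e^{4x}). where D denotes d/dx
72 e^{4 x}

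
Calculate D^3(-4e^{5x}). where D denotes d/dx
- 500 e^{5 x}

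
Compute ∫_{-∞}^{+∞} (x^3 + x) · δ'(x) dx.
-1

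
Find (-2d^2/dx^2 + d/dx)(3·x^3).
9 x \left(x - 4\right)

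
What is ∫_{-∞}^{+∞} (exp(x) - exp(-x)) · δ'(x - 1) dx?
- 2 \cosh{\left(1 \right)}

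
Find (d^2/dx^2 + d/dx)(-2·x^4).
8 x^{2} \left(- x - 3\right)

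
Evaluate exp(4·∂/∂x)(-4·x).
- 4 x - 16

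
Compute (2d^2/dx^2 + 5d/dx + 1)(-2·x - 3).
- 2 x - 13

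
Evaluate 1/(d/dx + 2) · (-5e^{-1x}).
- 5 e^{- x}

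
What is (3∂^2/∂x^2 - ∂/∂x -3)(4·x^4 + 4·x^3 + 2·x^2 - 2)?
- 12 x^{4} - 28 x^{3} + 126 x^{2} + 68 x + 18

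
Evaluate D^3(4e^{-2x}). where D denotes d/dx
- 32 e^{- 2 x}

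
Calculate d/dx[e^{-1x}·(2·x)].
2 \left(1 - x\right) e^{- x}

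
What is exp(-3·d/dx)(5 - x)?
8 - x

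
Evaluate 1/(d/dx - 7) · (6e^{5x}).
- 3 e^{5 x}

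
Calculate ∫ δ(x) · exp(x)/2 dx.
\frac{1}{2}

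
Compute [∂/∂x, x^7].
7 x^{6}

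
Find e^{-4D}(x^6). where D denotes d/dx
x^{6} - 24 x^{5} + 240 x^{4} - 1280 x^{3} + 3840 x^{2} - 6144 x + 4096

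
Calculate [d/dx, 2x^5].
10 x^{4}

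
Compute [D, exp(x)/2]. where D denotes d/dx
\frac{e^{x}}{2}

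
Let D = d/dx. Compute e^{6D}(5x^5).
5 x^{5} + 150 x^{4} + 1800 x^{3} + 10800 x^{2} + 32400 x + 38880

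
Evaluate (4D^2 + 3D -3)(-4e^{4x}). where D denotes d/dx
- 292 e^{4 x}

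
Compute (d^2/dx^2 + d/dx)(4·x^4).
16 x^{2} \left(x + 3\right)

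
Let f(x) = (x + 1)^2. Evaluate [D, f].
2 x + 2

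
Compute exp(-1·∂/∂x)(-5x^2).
- 5 x^{2} + 10 x - 5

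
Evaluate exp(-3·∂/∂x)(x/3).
\frac{x}{3} - 1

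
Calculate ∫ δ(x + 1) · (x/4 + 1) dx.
\frac{3}{4}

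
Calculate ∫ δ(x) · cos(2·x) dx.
1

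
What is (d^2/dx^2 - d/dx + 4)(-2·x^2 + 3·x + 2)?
- 8 x^{2} + 16 x + 1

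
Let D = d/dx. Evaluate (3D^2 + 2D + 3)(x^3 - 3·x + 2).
3 x \left(x^{2} + 2 x + 3\right)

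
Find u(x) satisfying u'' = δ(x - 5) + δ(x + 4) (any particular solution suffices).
\frac{|x - 5|}{2} + \frac{|x + 4|}{2}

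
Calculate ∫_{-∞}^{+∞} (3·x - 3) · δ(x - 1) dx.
0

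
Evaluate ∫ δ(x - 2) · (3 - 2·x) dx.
-1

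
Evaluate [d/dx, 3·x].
3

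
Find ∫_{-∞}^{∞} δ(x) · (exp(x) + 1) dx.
2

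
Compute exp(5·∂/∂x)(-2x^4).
- 2 x^{4} - 40 x^{3} - 300 x^{2} - 1000 x - 1250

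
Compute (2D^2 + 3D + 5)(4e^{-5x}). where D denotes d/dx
160 e^{- 5 x}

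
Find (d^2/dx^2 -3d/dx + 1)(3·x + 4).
3 x - 5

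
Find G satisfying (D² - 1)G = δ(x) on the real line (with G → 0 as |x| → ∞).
-\frac{e^{-|x|}}{2}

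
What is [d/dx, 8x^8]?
64 x^{7}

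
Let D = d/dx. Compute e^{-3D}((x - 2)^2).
x^{2} - 10 x + 25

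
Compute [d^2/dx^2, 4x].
8\frac{d}{dx}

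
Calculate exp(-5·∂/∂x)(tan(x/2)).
\tan{\left(\frac{x}{2} - \frac{5}{2} \right)}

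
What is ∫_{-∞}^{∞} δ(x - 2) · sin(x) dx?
\sin{\left(2 \right)}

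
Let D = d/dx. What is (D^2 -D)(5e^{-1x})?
10 e^{- x}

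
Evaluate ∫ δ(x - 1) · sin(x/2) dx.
\sin{\left(\frac{1}{2} \right)}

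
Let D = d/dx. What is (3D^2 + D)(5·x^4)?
20 x^{2} \left(x + 9\right)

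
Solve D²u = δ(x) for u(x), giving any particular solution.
\frac{|x|}{2}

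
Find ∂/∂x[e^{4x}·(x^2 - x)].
\left(4 x^{2} - 2 x - 1\right) e^{4 x}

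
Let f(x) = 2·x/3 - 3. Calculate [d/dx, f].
\frac{2}{3}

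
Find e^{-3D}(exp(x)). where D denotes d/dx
e^{x - 3}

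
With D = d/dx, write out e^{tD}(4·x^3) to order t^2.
4 x \left(3 t^{2} + 3 t x + x^{2}\right)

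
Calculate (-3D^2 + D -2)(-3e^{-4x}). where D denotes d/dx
162 e^{- 4 x}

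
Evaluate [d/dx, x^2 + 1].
2 x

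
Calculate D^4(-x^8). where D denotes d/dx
- 1680 x^{4}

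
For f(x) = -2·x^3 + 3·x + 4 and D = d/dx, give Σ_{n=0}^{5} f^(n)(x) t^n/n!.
- 2 t^{3} - 6 t^{2} x - 3 t \left(2 x^{2} - 1\right) - 2 x^{3} + 3 x + 4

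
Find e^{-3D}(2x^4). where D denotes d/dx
2 x^{4} - 24 x^{3} + 108 x^{2} - 216 x + 162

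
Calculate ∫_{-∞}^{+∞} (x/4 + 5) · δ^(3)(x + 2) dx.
0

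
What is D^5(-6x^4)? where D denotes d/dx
0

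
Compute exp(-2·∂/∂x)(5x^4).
5 x^{4} - 40 x^{3} + 120 x^{2} - 160 x + 80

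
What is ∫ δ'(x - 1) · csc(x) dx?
\cot{\left(1 \right)} \csc{\left(1 \right)}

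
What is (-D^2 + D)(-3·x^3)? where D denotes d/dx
9 x \left(2 - x\right)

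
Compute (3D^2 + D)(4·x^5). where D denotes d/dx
20 x^{3} \left(x + 12\right)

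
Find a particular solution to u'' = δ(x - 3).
\frac{|x - 3|}{2}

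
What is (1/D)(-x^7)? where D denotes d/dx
- \frac{x^{8}}{8}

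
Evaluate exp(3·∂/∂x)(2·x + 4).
2 x + 10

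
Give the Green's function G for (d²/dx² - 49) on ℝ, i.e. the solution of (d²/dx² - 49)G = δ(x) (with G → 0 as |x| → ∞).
-\frac{e^{-7|x|}}{14}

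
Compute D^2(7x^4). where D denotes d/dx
84 x^{2}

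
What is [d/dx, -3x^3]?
- 9 x^{2}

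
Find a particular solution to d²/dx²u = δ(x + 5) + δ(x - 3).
\frac{|x + 5|}{2} + \frac{|x - 3|}{2}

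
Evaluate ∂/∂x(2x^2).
4 x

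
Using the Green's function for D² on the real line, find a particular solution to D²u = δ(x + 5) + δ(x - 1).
\frac{|x + 5|}{2} + \frac{|x - 1|}{2}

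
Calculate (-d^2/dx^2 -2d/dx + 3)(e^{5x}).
- 32 e^{5 x}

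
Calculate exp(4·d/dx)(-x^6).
- x^{6} - 24 x^{5} - 240 x^{4} - 1280 x^{3} - 3840 x^{2} - 6144 x - 4096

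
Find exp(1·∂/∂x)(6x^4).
6 x^{4} + 24 x^{3} + 36 x^{2} + 24 x + 6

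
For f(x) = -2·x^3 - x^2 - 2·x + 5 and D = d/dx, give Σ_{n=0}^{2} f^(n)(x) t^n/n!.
- t^{2} \left(6 x + 1\right) - 2 t \left(3 x^{2} + x + 1\right) - 2 x^{3} - x^{2} - 2 x + 5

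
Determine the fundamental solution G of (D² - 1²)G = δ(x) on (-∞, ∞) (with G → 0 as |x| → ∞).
-\frac{e^{-|x|}}{2}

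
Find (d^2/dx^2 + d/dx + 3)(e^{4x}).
23 e^{4 x}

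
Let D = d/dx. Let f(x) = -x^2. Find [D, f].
- 2 x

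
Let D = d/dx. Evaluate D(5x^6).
30 x^{5}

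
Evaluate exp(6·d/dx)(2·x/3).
\frac{2 x}{3} + 4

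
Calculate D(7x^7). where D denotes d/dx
49 x^{6}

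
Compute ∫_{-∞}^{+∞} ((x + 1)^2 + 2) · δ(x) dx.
3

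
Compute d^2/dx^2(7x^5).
140 x^{3}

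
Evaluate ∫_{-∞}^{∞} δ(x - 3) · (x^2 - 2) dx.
7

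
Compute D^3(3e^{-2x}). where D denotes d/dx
- 24 e^{- 2 x}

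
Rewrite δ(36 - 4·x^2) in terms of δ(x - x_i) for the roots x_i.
\frac{\delta(x - 3) + \delta(x + 3)}{24}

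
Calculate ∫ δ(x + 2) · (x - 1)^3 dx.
-27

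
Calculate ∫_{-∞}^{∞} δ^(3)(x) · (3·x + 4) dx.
0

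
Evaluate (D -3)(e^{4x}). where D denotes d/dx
e^{4 x}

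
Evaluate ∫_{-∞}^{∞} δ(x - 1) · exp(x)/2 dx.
\frac{e}{2}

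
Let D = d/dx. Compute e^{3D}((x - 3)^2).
x^{2}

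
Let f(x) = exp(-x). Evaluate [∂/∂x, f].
- e^{- x}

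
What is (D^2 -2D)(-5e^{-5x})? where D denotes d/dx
- 175 e^{- 5 x}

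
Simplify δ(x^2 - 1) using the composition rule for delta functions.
\frac{\delta(x - 1) + \delta(x + 1)}{2}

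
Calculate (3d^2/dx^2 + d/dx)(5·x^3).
15 x \left(x + 6\right)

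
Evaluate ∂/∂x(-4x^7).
- 28 x^{6}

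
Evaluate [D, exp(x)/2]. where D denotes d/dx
\frac{e^{x}}{2}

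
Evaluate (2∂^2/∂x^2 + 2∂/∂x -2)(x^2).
- 2 x^{2} + 4 x + 4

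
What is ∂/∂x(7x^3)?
21 x^{2}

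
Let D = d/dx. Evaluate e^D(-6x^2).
- 6 x^{2} - 12 x - 6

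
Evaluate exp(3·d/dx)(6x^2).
6 x^{2} + 36 x + 54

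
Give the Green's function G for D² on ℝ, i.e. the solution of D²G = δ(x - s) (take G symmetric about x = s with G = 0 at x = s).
\frac{|x - s|}{2}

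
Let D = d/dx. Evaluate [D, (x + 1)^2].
2 x + 2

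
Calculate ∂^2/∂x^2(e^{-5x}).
25 e^{- 5 x}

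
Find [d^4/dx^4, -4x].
-16\frac{d^{3}}{dx^{3}}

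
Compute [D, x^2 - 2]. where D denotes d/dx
2 x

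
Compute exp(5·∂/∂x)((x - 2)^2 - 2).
x^{2} + 6 x + 7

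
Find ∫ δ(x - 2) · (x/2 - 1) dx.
0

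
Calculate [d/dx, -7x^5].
- 35 x^{4}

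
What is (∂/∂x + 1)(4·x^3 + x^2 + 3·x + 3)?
4 x^{3} + 13 x^{2} + 5 x + 6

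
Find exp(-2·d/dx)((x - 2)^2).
x^{2} - 8 x + 16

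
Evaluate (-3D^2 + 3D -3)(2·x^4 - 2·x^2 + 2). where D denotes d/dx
- 6 x^{4} + 24 x^{3} - 66 x^{2} - 12 x + 6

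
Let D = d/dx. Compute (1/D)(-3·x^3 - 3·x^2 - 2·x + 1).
- \frac{3 x^{4}}{4} - x^{3} - x^{2} + x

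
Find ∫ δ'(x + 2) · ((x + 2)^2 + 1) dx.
0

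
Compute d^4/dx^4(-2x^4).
-48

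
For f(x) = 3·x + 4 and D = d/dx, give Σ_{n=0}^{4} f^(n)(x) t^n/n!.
3 t + 3 x + 4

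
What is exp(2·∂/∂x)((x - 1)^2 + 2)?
x^{2} + 2 x + 3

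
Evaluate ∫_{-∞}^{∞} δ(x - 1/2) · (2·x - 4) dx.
-3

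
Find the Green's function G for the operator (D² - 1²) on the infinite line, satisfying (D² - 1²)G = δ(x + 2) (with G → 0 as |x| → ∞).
-\frac{e^{-|x + 2|}}{2}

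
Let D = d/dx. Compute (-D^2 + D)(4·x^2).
8 x - 8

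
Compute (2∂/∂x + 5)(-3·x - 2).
- 15 x - 16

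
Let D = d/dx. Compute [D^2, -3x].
-6D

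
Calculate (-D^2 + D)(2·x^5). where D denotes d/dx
10 x^{3} \left(x - 4\right)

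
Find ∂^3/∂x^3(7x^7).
1470 x^{4}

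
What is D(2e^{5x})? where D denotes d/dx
10 e^{5 x}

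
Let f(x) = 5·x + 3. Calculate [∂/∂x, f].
5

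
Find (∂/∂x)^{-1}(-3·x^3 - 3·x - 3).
- \frac{3 x^{4}}{4} - \frac{3 x^{2}}{2} - 3 x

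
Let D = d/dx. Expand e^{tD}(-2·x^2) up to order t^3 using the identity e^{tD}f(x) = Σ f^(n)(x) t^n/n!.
- 2 t^{2} - 4 t x - 2 x^{2}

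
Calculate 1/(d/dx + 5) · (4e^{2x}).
\frac{4 e^{2 x}}{7}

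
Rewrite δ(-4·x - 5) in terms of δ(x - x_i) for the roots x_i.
\frac{\delta(x + 5/4)}{4}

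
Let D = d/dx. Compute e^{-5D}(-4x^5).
- 4 x^{5} + 100 x^{4} - 1000 x^{3} + 5000 x^{2} - 12500 x + 12500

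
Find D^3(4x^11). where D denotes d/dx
3960 x^{8}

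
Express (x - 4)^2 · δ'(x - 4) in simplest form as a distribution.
0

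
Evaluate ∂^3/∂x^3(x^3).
6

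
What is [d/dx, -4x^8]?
- 32 x^{7}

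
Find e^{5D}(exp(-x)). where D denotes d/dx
e^{- x - 5}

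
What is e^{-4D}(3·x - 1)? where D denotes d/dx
3 x - 13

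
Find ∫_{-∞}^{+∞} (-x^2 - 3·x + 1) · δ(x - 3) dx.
-17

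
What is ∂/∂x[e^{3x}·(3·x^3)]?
9 x^{2} \left(x + 1\right) e^{3 x}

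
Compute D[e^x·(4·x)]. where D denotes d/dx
4 \left(x + 1\right) e^{x}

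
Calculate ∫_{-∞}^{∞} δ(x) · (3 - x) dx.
3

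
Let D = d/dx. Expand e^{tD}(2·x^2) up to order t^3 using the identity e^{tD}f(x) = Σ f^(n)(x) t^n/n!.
2 t^{2} + 4 t x + 2 x^{2}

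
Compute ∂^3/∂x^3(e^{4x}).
64 e^{4 x}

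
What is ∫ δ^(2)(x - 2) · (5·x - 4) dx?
0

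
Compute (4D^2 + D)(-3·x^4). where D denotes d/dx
12 x^{2} \left(- x - 12\right)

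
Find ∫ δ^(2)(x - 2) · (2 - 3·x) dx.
0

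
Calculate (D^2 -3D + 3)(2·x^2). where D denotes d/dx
6 x^{2} - 12 x + 4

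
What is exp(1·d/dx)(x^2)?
x^{2} + 2 x + 1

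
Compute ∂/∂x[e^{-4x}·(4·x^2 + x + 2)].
\left(- 16 x^{2} + 4 x - 7\right) e^{- 4 x}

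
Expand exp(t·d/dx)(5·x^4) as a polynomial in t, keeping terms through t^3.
5 x \left(4 t^{3} + 6 t^{2} x + 4 t x^{2} + x^{3}\right)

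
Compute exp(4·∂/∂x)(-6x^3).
- 6 x^{3} - 72 x^{2} - 288 x - 384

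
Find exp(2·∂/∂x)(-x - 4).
- x - 6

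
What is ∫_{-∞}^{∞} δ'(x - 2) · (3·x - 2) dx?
-3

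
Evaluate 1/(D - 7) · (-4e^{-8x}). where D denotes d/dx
\frac{4 e^{- 8 x}}{15}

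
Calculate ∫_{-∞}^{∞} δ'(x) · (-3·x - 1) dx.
3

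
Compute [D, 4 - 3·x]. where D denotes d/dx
-3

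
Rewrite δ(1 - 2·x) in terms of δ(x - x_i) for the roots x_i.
\frac{\delta(x - 1/2)}{2}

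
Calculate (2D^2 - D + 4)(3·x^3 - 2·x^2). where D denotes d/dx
12 x^{3} - 17 x^{2} + 40 x - 8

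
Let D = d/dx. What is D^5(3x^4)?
0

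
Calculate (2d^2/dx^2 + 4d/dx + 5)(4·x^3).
4 x \left(5 x^{2} + 12 x + 12\right)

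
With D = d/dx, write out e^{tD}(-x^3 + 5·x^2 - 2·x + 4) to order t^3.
- t^{3} - t^{2} \left(3 x - 5\right) - t \left(3 x^{2} - 10 x + 2\right) - x^{3} + 5 x^{2} - 2 x + 4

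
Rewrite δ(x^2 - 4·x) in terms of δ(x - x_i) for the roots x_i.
\frac{\delta(x - 4) + \delta(x)}{4}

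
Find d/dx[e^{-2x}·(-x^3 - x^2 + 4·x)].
\left(2 x^{3} - x^{2} - 10 x + 4\right) e^{- 2 x}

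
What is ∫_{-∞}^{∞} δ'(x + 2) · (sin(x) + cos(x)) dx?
- \sin{\left(2 \right)} - \cos{\left(2 \right)}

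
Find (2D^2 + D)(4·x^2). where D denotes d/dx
8 x + 16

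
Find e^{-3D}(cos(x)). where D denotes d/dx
\cos{\left(x - 3 \right)}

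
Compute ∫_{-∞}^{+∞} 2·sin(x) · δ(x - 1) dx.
2 \sin{\left(1 \right)}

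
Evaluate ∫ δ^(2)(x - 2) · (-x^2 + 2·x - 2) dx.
-2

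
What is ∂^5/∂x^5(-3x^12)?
- 285120 x^{7}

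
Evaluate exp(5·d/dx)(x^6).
x^{6} + 30 x^{5} + 375 x^{4} + 2500 x^{3} + 9375 x^{2} + 18750 x + 15625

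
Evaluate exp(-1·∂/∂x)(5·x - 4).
5 x - 9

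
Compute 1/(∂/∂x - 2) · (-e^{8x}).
- \frac{e^{8 x}}{6}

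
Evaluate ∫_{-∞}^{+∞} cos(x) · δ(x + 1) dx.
\cos{\left(1 \right)}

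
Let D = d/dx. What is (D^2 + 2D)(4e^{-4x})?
32 e^{- 4 x}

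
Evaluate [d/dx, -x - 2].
-1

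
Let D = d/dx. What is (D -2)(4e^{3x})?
4 e^{3 x}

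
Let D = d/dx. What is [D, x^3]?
3 x^{2}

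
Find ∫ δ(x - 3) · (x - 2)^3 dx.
1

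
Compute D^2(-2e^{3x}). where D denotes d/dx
- 18 e^{3 x}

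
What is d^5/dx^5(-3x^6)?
- 2160 x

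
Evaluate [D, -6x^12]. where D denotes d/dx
- 72 x^{11}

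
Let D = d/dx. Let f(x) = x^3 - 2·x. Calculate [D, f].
3 x^{2} - 2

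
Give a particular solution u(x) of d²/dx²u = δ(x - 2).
\frac{|x - 2|}{2}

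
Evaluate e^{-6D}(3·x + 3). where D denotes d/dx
3 x - 15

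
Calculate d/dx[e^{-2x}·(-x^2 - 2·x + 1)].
2 \left(x^{2} + x - 2\right) e^{- 2 x}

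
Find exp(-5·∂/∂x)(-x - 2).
3 - x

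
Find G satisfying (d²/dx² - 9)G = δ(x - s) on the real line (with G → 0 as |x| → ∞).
-\frac{e^{-3|x-s|}}{6}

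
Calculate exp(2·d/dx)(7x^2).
7 x^{2} + 28 x + 28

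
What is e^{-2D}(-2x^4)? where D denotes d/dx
- 2 x^{4} + 16 x^{3} - 48 x^{2} + 64 x - 32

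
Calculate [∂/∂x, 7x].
7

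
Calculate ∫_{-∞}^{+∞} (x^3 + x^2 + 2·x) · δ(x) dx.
0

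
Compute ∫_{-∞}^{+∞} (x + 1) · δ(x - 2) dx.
3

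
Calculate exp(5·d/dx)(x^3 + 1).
x^{3} + 15 x^{2} + 75 x + 126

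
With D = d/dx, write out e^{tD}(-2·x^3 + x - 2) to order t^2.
- 6 t^{2} x - t \left(6 x^{2} - 1\right) - 2 x^{3} + x - 2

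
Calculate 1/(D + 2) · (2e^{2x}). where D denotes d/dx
\frac{e^{2 x}}{2}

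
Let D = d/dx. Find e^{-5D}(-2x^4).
- 2 x^{4} + 40 x^{3} - 300 x^{2} + 1000 x - 1250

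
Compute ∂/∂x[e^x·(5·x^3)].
5 x^{2} \left(x + 3\right) e^{x}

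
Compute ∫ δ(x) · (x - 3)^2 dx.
9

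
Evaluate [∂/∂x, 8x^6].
48 x^{5}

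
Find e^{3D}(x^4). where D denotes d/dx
x^{4} + 12 x^{3} + 54 x^{2} + 108 x + 81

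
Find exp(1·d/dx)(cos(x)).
\cos{\left(x + 1 \right)}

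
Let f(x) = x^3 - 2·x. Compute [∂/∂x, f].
3 x^{2} - 2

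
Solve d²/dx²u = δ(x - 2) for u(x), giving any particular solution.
\frac{|x - 2|}{2}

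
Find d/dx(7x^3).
21 x^{2}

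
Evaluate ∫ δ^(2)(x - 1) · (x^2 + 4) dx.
2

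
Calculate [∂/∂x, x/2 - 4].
\frac{1}{2}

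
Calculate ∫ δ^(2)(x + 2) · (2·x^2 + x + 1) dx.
4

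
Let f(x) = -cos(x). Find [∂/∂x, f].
\sin{\left(x \right)}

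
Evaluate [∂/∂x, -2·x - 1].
-2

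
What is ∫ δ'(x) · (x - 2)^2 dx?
4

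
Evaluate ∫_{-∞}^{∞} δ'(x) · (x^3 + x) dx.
-1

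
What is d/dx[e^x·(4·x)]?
4 \left(x + 1\right) e^{x}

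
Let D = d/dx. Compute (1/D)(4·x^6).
\frac{4 x^{7}}{7}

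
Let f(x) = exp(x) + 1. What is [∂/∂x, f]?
e^{x}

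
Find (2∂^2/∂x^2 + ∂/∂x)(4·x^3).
12 x \left(x + 4\right)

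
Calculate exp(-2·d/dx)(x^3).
x^{3} - 6 x^{2} + 12 x - 8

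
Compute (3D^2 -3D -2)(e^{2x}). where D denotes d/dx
4 e^{2 x}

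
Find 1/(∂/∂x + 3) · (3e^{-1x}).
\frac{3 e^{- x}}{2}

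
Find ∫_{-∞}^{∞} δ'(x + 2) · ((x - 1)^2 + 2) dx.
6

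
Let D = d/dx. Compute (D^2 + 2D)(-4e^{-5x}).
- 60 e^{- 5 x}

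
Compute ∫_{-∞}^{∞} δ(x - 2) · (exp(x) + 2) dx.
2 + e^{2}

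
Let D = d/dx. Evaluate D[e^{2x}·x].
\left(2 x + 1\right) e^{2 x}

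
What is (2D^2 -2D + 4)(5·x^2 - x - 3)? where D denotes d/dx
20 x^{2} - 24 x + 10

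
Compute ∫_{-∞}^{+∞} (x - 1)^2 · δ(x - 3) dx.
4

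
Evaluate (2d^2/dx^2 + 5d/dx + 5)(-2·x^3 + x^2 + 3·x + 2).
- 10 x^{3} - 25 x^{2} + x + 29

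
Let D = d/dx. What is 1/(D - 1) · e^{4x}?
\frac{e^{4 x}}{3}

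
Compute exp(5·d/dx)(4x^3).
4 x^{3} + 60 x^{2} + 300 x + 500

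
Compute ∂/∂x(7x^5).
35 x^{4}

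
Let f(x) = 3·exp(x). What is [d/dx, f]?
3 e^{x}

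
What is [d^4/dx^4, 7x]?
28\frac{d^{3}}{dx^{3}}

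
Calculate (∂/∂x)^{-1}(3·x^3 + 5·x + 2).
\frac{3 x^{4}}{4} + \frac{5 x^{2}}{2} + 2 x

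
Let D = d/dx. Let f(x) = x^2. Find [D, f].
2 x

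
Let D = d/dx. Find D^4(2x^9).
6048 x^{5}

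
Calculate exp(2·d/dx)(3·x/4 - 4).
\frac{3 x}{4} - \frac{5}{2}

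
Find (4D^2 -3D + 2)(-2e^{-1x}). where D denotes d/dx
- 18 e^{- x}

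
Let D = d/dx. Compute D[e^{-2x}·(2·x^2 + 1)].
2 \left(- 2 x^{2} + 2 x - 1\right) e^{- 2 x}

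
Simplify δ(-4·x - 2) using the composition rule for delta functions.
\frac{\delta(x + 1/2)}{4}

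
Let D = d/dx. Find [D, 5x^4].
20 x^{3}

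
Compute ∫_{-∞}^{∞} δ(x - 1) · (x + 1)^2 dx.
4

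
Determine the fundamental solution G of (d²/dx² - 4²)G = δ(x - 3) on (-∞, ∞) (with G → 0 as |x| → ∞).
-\frac{e^{-4|x - 3|}}{8}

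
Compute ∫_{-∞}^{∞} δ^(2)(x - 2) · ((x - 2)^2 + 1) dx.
2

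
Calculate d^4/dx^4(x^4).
24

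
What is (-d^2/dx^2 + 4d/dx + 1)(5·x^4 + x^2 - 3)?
5 x^{4} + 80 x^{3} - 59 x^{2} + 8 x - 5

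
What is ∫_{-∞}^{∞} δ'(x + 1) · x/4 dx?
- \frac{1}{4}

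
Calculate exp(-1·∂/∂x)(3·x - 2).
3 x - 5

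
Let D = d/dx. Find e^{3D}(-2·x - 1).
- 2 x - 7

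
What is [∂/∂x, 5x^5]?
25 x^{4}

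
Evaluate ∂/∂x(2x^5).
10 x^{4}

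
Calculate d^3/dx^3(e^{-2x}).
- 8 e^{- 2 x}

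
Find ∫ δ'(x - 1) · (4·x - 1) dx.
-4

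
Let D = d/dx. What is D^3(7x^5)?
420 x^{2}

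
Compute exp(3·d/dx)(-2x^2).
- 2 x^{2} - 12 x - 18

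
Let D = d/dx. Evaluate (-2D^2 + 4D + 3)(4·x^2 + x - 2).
12 x^{2} + 35 x - 18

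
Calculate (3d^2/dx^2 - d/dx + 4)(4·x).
16 x - 4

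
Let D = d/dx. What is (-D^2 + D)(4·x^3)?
12 x \left(x - 2\right)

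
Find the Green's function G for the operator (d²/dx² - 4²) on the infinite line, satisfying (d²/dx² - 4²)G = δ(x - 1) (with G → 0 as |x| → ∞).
-\frac{e^{-4|x - 1|}}{8}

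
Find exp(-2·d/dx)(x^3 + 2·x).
x^{3} - 6 x^{2} + 14 x - 12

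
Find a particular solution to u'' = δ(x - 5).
\frac{|x - 5|}{2}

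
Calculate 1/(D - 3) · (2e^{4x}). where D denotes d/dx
2 e^{4 x}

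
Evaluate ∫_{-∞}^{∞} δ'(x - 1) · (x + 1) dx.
-1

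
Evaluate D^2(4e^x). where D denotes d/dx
4 e^{x}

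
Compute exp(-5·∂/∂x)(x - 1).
x - 6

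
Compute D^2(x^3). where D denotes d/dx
6 x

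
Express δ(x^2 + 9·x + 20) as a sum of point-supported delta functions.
\frac{\delta(x + 4) + \delta(x + 5)}{1}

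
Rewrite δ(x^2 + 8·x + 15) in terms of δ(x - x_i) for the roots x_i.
\frac{\delta(x + 5) + \delta(x + 3)}{2}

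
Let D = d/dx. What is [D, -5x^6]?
- 30 x^{5}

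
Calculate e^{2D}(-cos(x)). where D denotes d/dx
- \cos{\left(x + 2 \right)}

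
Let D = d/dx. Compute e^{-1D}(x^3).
x^{3} - 3 x^{2} + 3 x - 1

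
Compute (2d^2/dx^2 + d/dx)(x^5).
5 x^{3} \left(x + 8\right)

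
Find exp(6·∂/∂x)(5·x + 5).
5 x + 35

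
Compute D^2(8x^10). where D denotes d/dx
720 x^{8}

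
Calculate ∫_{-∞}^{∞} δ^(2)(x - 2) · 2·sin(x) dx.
- 2 \sin{\left(2 \right)}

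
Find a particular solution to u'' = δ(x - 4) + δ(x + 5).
\frac{|x - 4|}{2} + \frac{|x + 5|}{2}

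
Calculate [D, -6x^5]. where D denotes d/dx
- 30 x^{4}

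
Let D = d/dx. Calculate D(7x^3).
21 x^{2}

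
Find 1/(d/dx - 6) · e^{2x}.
- \frac{e^{2 x}}{4}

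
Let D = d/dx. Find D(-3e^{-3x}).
9 e^{- 3 x}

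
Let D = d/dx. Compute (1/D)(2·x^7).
\frac{x^{8}}{4}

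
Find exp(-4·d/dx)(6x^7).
6 x^{7} - 168 x^{6} + 2016 x^{5} - 13440 x^{4} + 53760 x^{3} - 129024 x^{2} + 172032 x - 98304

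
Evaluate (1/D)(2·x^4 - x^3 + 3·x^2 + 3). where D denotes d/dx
\frac{2 x^{5}}{5} - \frac{x^{4}}{4} + x^{3} + 3 x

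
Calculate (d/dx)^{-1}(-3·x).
- \frac{3 x^{2}}{2}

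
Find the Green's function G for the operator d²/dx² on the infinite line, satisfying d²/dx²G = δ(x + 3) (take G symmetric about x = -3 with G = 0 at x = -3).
\frac{|x + 3|}{2}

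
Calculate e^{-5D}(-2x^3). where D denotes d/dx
- 2 x^{3} + 30 x^{2} - 150 x + 250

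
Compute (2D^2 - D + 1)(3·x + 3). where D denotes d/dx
3 x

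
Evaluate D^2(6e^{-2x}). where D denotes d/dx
24 e^{- 2 x}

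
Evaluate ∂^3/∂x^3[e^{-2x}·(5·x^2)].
20 \left(- 2 x^{2} + 6 x - 3\right) e^{- 2 x}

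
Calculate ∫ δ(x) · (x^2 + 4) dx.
4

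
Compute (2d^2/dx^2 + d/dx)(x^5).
5 x^{3} \left(x + 8\right)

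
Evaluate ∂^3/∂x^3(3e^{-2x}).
- 24 e^{- 2 x}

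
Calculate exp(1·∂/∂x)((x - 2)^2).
x^{2} - 2 x + 1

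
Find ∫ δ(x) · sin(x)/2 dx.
0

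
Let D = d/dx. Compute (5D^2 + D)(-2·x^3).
6 x \left(- x - 10\right)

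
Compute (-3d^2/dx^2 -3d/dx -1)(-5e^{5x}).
455 e^{5 x}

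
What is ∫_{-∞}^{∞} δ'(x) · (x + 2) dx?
-1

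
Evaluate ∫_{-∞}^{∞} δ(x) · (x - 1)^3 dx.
-1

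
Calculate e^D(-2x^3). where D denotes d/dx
- 2 x^{3} - 6 x^{2} - 6 x - 2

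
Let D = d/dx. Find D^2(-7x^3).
- 42 x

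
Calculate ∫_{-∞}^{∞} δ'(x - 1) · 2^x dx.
- \log{\left(4 \right)}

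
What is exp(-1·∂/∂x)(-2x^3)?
- 2 x^{3} + 6 x^{2} - 6 x + 2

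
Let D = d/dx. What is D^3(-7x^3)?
-42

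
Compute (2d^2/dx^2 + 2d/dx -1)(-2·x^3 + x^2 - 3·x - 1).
2 x^{3} - 13 x^{2} - 17 x - 1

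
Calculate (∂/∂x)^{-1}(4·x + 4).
2 x^{2} + 4 x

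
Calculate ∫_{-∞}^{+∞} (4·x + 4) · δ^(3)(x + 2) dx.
0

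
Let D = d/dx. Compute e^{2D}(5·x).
5 x + 10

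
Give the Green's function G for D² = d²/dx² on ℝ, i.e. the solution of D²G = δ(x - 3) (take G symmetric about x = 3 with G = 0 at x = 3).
\frac{|x - 3|}{2}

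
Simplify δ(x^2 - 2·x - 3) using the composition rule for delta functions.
\frac{\delta(x + 1) + \delta(x - 3)}{4}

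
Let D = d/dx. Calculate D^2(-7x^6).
- 210 x^{4}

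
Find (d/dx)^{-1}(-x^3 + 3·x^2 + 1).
- \frac{x^{4}}{4} + x^{3} + x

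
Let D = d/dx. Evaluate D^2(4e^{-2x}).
16 e^{- 2 x}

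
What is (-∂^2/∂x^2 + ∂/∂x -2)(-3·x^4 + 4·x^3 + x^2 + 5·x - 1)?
6 x^{4} - 20 x^{3} + 46 x^{2} - 32 x + 5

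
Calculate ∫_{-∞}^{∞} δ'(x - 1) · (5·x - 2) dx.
-5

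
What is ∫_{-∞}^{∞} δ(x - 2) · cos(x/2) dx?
\cos{\left(1 \right)}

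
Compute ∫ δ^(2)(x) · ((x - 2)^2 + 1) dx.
2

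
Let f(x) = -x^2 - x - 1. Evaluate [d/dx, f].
- 2 x - 1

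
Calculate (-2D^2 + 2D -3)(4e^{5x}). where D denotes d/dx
- 172 e^{5 x}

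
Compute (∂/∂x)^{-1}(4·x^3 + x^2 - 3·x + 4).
x^{4} + \frac{x^{3}}{3} - \frac{3 x^{2}}{2} + 4 x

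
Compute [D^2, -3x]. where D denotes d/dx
-6D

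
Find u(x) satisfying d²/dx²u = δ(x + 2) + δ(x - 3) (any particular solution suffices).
\frac{|x + 2|}{2} + \frac{|x - 3|}{2}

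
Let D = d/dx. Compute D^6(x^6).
720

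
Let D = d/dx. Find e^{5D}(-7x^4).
- 7 x^{4} - 140 x^{3} - 1050 x^{2} - 3500 x - 4375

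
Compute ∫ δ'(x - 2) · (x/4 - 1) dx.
- \frac{1}{4}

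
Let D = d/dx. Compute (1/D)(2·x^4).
\frac{2 x^{5}}{5}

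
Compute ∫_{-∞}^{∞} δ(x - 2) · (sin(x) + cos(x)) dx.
\cos{\left(2 \right)} + \sin{\left(2 \right)}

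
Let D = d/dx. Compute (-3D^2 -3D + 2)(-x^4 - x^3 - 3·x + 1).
- 2 x^{4} + 10 x^{3} + 45 x^{2} + 12 x + 11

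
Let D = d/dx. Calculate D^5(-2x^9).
- 30240 x^{4}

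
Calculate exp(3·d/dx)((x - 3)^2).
x^{2}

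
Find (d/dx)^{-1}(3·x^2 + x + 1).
x^{3} + \frac{x^{2}}{2} + x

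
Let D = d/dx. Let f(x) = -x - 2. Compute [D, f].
-1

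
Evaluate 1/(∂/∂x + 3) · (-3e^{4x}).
- \frac{3 e^{4 x}}{7}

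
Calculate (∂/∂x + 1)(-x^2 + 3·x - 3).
x \left(1 - x\right)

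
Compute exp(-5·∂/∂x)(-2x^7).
- 2 x^{7} + 70 x^{6} - 1050 x^{5} + 8750 x^{4} - 43750 x^{3} + 131250 x^{2} - 218750 x + 156250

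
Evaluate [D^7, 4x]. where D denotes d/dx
28D^{6}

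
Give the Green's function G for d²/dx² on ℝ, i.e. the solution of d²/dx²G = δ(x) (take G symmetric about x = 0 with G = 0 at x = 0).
\frac{|x|}{2}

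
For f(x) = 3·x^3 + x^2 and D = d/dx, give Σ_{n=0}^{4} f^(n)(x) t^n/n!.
3 t^{3} + t^{2} \left(9 x + 1\right) + t x \left(9 x + 2\right) + 3 x^{3} + x^{2}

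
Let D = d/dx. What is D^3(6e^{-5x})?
- 750 e^{- 5 x}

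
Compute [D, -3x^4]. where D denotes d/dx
- 12 x^{3}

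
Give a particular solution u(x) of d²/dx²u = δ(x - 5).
\frac{|x - 5|}{2}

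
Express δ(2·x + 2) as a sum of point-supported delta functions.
\frac{\delta(x + 1)}{2}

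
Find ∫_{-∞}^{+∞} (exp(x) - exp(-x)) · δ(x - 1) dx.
2 \sinh{\left(1 \right)}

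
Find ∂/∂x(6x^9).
54 x^{8}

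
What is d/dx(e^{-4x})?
- 4 e^{- 4 x}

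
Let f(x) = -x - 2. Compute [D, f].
-1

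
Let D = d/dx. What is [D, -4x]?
-4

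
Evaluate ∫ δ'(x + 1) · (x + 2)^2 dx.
-2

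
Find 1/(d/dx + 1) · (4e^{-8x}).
- \frac{4 e^{- 8 x}}{7}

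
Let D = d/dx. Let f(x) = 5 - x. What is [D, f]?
-1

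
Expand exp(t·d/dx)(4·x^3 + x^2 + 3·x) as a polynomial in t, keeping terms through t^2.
t^{2} \left(12 x + 1\right) + t \left(12 x^{2} + 2 x + 3\right) + 4 x^{3} + x^{2} + 3 x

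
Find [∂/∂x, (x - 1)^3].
3 \left(x - 1\right)^{2}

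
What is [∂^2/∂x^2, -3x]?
-6\frac{d}{dx}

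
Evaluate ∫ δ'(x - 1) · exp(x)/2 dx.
- \frac{e}{2}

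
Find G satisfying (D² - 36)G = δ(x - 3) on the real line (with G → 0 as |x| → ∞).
-\frac{e^{-6|x - 3|}}{12}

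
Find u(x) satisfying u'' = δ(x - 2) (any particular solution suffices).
\frac{|x - 2|}{2}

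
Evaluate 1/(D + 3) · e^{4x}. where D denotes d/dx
\frac{e^{4 x}}{7}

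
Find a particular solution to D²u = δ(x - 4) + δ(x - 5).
\frac{|x - 4|}{2} + \frac{|x - 5|}{2}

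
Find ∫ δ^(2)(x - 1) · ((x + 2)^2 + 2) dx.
2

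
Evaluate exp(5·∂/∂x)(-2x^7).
- 2 x^{7} - 70 x^{6} - 1050 x^{5} - 8750 x^{4} - 43750 x^{3} - 131250 x^{2} - 218750 x - 156250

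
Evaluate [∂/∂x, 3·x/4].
\frac{3}{4}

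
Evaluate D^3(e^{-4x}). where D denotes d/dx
- 64 e^{- 4 x}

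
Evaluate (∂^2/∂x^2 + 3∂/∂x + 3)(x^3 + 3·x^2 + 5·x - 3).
3 x^{3} + 18 x^{2} + 39 x + 12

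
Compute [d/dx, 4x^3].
12 x^{2}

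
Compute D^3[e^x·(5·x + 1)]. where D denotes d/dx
\left(5 x + 16\right) e^{x}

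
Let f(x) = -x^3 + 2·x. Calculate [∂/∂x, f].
2 - 3 x^{2}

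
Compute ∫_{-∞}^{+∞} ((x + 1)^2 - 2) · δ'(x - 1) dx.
-4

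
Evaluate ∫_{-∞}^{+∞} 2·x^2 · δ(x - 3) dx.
18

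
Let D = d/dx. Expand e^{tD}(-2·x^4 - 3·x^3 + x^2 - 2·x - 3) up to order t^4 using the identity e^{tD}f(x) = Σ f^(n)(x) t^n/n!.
- 2 t^{4} - t^{3} \left(8 x + 3\right) - t^{2} \left(12 x^{2} + 9 x - 1\right) - t \left(8 x^{3} + 9 x^{2} - 2 x + 2\right) - 2 x^{4} - 3 x^{3} + x^{2} - 2 x - 3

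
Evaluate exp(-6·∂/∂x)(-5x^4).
- 5 x^{4} + 120 x^{3} - 1080 x^{2} + 4320 x - 6480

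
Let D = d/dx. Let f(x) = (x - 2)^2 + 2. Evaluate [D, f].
2 x - 4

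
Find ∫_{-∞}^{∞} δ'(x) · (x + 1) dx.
-1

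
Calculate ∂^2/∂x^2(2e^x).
2 e^{x}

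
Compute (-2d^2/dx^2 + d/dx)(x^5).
5 x^{3} \left(x - 8\right)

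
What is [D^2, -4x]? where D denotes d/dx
-8D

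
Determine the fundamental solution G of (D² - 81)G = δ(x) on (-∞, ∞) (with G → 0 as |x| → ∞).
-\frac{e^{-9|x|}}{18}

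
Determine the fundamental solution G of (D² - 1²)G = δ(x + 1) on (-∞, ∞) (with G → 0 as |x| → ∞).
-\frac{e^{-|x + 1|}}{2}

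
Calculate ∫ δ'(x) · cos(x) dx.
0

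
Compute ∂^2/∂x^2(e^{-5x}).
25 e^{- 5 x}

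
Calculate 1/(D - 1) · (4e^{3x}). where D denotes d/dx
2 e^{3 x}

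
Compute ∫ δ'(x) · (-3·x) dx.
3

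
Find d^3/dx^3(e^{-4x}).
- 64 e^{- 4 x}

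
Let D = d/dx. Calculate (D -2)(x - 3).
7 - 2 x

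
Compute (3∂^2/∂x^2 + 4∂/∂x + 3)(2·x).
6 x + 8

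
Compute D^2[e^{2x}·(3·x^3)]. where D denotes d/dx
6 x \left(2 x^{2} + 6 x + 3\right) e^{2 x}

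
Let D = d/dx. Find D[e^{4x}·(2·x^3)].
x^{2} \left(8 x + 6\right) e^{4 x}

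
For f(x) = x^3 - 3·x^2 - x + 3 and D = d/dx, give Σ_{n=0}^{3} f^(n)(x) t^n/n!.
t^{3} + 3 t^{2} \left(x - 1\right) - t \left(- 3 x^{2} + 6 x + 1\right) + x^{3} - 3 x^{2} - x + 3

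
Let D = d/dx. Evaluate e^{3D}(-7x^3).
- 7 x^{3} - 63 x^{2} - 189 x - 189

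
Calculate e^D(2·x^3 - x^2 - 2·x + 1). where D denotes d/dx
x \left(2 x^{2} + 5 x + 2\right)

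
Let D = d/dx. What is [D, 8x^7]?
56 x^{6}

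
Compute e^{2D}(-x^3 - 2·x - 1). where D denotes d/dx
- x^{3} - 6 x^{2} - 14 x - 13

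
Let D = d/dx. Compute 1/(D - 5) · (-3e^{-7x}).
\frac{e^{- 7 x}}{4}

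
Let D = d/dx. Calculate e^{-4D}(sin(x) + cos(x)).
\sqrt{2} \cos{\left(- x + \frac{\pi}{4} + 4 \right)}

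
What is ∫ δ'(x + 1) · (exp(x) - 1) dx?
- \frac{1}{e}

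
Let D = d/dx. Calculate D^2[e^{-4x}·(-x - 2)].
8 \left(- 2 x - 3\right) e^{- 4 x}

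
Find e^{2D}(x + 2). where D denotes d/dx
x + 4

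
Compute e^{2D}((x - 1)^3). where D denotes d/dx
x^{3} + 3 x^{2} + 3 x + 1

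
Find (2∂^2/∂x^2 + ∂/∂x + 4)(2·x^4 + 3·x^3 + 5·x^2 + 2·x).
8 x^{4} + 20 x^{3} + 77 x^{2} + 54 x + 22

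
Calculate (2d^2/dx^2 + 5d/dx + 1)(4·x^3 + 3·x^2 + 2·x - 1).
4 x^{3} + 63 x^{2} + 80 x + 21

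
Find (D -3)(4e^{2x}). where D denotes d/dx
- 4 e^{2 x}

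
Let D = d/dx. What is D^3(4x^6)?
480 x^{3}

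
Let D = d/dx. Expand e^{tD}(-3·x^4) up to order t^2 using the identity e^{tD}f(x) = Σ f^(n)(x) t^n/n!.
3 x^{2} \left(- 6 t^{2} - 4 t x - x^{2}\right)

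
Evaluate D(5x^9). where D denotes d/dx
45 x^{8}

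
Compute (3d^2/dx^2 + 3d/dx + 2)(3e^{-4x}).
114 e^{- 4 x}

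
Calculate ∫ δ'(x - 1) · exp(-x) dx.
e^{-1}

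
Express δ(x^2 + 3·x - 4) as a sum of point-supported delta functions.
\frac{\delta(x - 1) + \delta(x + 4)}{5}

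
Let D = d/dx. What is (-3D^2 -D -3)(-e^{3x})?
33 e^{3 x}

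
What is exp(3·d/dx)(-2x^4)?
- 2 x^{4} - 24 x^{3} - 108 x^{2} - 216 x - 162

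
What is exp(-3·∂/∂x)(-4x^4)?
- 4 x^{4} + 48 x^{3} - 216 x^{2} + 432 x - 324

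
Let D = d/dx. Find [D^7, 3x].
21D^{6}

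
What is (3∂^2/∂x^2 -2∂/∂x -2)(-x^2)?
2 x^{2} + 4 x - 6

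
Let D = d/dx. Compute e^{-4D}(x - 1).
x - 5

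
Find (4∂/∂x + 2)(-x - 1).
- 2 x - 6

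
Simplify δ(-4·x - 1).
\frac{\delta(x + 1/4)}{4}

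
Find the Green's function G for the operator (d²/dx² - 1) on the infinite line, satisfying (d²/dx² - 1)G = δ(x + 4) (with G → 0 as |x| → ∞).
-\frac{e^{-|x + 4|}}{2}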